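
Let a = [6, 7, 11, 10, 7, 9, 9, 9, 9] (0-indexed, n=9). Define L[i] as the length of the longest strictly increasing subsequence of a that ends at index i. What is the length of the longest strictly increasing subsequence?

   i    0    1    2    3    4    5    6    7    8
a[i]    6    7   11   10    7    9    9    9    9
L[i]    1    2    3    3    2    3    3    3    3

3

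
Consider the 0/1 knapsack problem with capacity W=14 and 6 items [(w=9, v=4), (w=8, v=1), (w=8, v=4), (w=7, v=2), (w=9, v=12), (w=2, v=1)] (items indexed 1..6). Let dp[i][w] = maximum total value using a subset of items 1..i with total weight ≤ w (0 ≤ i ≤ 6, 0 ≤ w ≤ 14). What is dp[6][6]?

1

i\w   0   1   2   3   4   5   6   7   8   9  10  11  12  13  14
  0   0   0   0   0   0   0   0   0   0   0   0   0   0   0   0
  1   0   0   0   0   0   0   0   0   0   4   4   4   4   4   4
  2   0   0   0   0   0   0   0   0   1   4   4   4   4   4   4
  3   0   0   0   0   0   0   0   0   4   4   4   4   4   4   4
  4   0   0   0   0   0   0   0   2   4   4   4   4   4   4   4
  5   0   0   0   0   0   0   0   2   4  12  12  12  12  12  12
  6   0   0   1   1   1   1   1   2   4  12  12  13  13  13  13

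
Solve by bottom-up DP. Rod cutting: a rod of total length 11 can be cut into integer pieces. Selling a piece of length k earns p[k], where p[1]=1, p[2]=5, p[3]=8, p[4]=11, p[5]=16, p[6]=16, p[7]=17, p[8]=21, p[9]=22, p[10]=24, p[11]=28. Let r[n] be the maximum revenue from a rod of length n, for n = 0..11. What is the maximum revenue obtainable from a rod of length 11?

   n    0    1    2    3    4    5    6    7    8    9   10   11
r[n]    0    1    5    8   11   16   17   21   24   27   32   33

33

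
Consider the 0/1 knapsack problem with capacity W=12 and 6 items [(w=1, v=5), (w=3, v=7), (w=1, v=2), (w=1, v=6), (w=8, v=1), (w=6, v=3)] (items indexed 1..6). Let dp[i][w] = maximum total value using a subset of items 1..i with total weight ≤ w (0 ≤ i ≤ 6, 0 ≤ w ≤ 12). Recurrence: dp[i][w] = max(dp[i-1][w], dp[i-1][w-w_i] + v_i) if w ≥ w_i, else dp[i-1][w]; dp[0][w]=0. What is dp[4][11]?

20

i\w   0   1   2   3   4   5   6   7   8   9  10  11  12
  0   0   0   0   0   0   0   0   0   0   0   0   0   0
  1   0   5   5   5   5   5   5   5   5   5   5   5   5
  2   0   5   5   7  12  12  12  12  12  12  12  12  12
  3   0   5   7   7  12  14  14  14  14  14  14  14  14
  4   0   6  11  13  13  18  20  20  20  20  20  20  20
  5   0   6  11  13  13  18  20  20  20  20  20  20  20
  6   0   6  11  13  13  18  20  20  20  20  20  21  23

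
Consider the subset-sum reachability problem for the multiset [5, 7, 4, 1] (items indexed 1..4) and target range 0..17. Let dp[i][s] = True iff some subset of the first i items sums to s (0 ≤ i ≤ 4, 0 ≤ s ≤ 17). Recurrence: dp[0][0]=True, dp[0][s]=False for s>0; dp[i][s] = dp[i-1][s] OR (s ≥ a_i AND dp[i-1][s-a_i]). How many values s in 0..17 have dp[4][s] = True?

14

i\s   0   1   2   3   4   5   6   7   8   9  10  11  12  13  14  15  16  17
  0   T   F   F   F   F   F   F   F   F   F   F   F   F   F   F   F   F   F
  1   T   F   F   F   F   T   F   F   F   F   F   F   F   F   F   F   F   F
  2   T   F   F   F   F   T   F   T   F   F   F   F   T   F   F   F   F   F
  3   T   F   F   F   T   T   F   T   F   T   F   T   T   F   F   F   T   F
  4   T   T   F   F   T   T   T   T   T   T   T   T   T   T   F   F   T   T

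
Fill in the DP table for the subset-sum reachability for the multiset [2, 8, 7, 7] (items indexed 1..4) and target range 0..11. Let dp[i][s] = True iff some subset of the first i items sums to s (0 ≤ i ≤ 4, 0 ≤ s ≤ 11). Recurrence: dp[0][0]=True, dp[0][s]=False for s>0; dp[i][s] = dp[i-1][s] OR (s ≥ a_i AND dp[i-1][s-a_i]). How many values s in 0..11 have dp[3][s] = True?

6

i\s   0   1   2   3   4   5   6   7   8   9  10  11
  0   T   F   F   F   F   F   F   F   F   F   F   F
  1   T   F   T   F   F   F   F   F   F   F   F   F
  2   T   F   T   F   F   F   F   F   T   F   T   F
  3   T   F   T   F   F   F   F   T   T   T   T   F
  4   T   F   T   F   F   F   F   T   T   T   T   F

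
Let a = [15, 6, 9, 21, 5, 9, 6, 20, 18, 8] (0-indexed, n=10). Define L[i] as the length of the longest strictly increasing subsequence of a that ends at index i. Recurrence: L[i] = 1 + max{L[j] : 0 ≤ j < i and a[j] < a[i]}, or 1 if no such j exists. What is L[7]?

3

   i    0    1    2    3    4    5    6    7    8    9
a[i]   15    6    9   21    5    9    6   20   18    8
L[i]    1    1    2    3    1    2    2    3    3    3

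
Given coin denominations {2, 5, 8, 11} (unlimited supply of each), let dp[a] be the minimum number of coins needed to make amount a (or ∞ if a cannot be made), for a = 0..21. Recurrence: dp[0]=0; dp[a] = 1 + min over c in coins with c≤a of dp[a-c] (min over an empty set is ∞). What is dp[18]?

 a  0  1  2  3  4  5  6  7  8  9 10 11 12 13 14 15 16 17 18 19 20 21
dp  0  -  1  -  2  1  3  2  1  3  2  1  3  2  4  3  2  4  3  2  4  3
(- denotes ∞ / unreachable)

3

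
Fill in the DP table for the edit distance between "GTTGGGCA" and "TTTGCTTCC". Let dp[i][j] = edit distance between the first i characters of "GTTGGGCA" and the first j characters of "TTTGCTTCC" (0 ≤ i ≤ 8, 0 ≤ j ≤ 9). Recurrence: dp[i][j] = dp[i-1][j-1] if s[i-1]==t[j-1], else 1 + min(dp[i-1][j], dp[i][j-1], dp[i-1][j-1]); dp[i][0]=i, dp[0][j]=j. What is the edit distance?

5

   ''  T  T  T  G  C  T  T  C  C
''  0  1  2  3  4  5  6  7  8  9
 G  1  1  2  3  3  4  5  6  7  8
 T  2  1  1  2  3  4  4  5  6  7
 T  3  2  1  1  2  3  4  4  5  6
 G  4  3  2  2  1  2  3  4  5  6
 G  5  4  3  3  2  2  3  4  5  6
 G  6  5  4  4  3  3  3  4  5  6
 C  7  6  5  5  4  3  4  4  4  5
 A  8  7  6  6  5  4  4  5  5  5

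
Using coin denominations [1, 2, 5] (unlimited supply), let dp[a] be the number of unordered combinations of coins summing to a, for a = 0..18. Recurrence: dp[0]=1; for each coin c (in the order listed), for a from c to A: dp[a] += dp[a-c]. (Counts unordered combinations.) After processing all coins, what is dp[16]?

after  coin     0     1     2     3     4     5     6     7     8     9    10    11    12    13    14    15    16    17    18
          1     1     1     1     1     1     1     1     1     1     1     1     1     1     1     1     1     1     1     1
          2     1     1     2     2     3     3     4     4     5     5     6     6     7     7     8     8     9     9    10
          5     1     1     2     2     3     4     5     6     7     8    10    11    13    14    16    18    20    22    24

20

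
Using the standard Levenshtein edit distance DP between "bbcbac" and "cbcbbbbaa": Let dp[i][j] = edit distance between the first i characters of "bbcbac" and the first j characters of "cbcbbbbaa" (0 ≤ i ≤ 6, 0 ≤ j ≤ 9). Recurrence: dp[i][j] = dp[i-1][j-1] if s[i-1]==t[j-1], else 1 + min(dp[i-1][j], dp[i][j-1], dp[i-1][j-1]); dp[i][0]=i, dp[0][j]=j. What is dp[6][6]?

3

   ''  c  b  c  b  b  b  b  a  a
''  0  1  2  3  4  5  6  7  8  9
 b  1  1  1  2  3  4  5  6  7  8
 b  2  2  1  2  2  3  4  5  6  7
 c  3  2  2  1  2  3  4  5  6  7
 b  4  3  2  2  1  2  3  4  5  6
 a  5  4  3  3  2  2  3  4  4  5
 c  6  5  4  3  3  3  3  4  5  5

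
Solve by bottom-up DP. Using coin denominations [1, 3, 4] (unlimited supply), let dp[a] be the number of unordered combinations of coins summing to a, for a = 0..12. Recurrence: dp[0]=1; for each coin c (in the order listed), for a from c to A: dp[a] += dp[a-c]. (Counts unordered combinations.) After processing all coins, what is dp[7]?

5

after  coin     0     1     2     3     4     5     6     7     8     9    10    11    12
          1     1     1     1     1     1     1     1     1     1     1     1     1     1
          3     1     1     1     2     2     2     3     3     3     4     4     4     5
          4     1     1     1     2     3     3     4     5     6     7     8     9    11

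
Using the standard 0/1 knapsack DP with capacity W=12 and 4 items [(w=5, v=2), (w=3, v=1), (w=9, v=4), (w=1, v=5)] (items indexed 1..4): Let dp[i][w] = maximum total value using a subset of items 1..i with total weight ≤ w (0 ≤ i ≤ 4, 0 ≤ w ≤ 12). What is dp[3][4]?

i\w   0   1   2   3   4   5   6   7   8   9  10  11  12
  0   0   0   0   0   0   0   0   0   0   0   0   0   0
  1   0   0   0   0   0   2   2   2   2   2   2   2   2
  2   0   0   0   1   1   2   2   2   3   3   3   3   3
  3   0   0   0   1   1   2   2   2   3   4   4   4   5
  4   0   5   5   5   6   6   7   7   7   8   9   9   9

1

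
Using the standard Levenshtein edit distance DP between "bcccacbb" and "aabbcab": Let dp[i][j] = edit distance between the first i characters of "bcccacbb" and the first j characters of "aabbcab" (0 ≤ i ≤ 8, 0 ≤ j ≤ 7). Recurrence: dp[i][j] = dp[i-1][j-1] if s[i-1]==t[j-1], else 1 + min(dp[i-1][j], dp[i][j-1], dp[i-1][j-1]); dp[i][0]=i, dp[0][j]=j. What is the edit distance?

   ''  a  a  b  b  c  a  b
''  0  1  2  3  4  5  6  7
 b  1  1  2  2  3  4  5  6
 c  2  2  2  3  3  3  4  5
 c  3  3  3  3  4  3  4  5
 c  4  4  4  4  4  4  4  5
 a  5  4  4  5  5  5  4  5
 c  6  5  5  5  6  5  5  5
 b  7  6  6  5  5  6  6  5
 b  8  7  7  6  5  6  7  6

6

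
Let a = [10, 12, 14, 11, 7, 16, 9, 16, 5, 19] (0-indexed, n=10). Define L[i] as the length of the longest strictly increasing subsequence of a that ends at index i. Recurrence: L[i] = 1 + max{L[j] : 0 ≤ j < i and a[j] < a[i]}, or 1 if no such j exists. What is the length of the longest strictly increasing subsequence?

   i    0    1    2    3    4    5    6    7    8    9
a[i]   10   12   14   11    7   16    9   16    5   19
L[i]    1    2    3    2    1    4    2    4    1    5

5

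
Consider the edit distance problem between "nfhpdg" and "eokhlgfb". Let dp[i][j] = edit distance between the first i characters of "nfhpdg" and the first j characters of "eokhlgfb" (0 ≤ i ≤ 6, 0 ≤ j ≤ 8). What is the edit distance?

7

   ''  e  o  k  h  l  g  f  b
''  0  1  2  3  4  5  6  7  8
 n  1  1  2  3  4  5  6  7  8
 f  2  2  2  3  4  5  6  6  7
 h  3  3  3  3  3  4  5  6  7
 p  4  4  4  4  4  4  5  6  7
 d  5  5  5  5  5  5  5  6  7
 g  6  6  6  6  6  6  5  6  7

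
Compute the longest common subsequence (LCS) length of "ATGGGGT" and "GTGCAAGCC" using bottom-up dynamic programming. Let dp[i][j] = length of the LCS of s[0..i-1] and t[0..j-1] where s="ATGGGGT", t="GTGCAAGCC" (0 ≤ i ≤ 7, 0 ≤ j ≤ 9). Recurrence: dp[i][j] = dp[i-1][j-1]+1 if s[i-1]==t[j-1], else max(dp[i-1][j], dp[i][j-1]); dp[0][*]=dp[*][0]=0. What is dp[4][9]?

3

   ''  G  T  G  C  A  A  G  C  C
''  0  0  0  0  0  0  0  0  0  0
 A  0  0  0  0  0  1  1  1  1  1
 T  0  0  1  1  1  1  1  1  1  1
 G  0  1  1  2  2  2  2  2  2  2
 G  0  1  1  2  2  2  2  3  3  3
 G  0  1  1  2  2  2  2  3  3  3
 G  0  1  1  2  2  2  2  3  3  3
 T  0  1  2  2  2  2  2  3  3  3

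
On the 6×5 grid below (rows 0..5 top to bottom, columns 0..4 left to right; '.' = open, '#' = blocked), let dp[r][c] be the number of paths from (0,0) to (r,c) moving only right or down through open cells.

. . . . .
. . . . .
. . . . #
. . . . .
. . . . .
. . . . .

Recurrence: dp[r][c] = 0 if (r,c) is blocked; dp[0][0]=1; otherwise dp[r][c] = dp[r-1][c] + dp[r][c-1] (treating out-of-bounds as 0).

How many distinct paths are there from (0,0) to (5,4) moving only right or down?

r\c   0   1   2   3   4
  0   1   1   1   1   1
  1   1   2   3   4   5
  2   1   3   6  10   0
  3   1   4  10  20  20
  4   1   5  15  35  55
  5   1   6  21  56 111

111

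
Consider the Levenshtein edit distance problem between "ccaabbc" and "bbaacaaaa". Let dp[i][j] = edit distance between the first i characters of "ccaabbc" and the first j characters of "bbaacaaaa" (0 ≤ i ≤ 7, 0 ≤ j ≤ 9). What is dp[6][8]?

   ''  b  b  a  a  c  a  a  a  a
''  0  1  2  3  4  5  6  7  8  9
 c  1  1  2  3  4  4  5  6  7  8
 c  2  2  2  3  4  4  5  6  7  8
 a  3  3  3  2  3  4  4  5  6  7
 a  4  4  4  3  2  3  4  4  5  6
 b  5  4  4  4  3  3  4  5  5  6
 b  6  5  4  5  4  4  4  5  6  6
 c  7  6  5  5  5  4  5  5  6  7

6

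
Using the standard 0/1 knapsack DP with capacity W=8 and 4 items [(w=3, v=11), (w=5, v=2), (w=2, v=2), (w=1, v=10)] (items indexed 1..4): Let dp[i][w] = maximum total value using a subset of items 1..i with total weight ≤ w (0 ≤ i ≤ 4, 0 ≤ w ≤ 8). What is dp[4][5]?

i\w   0   1   2   3   4   5   6   7   8
  0   0   0   0   0   0   0   0   0   0
  1   0   0   0  11  11  11  11  11  11
  2   0   0   0  11  11  11  11  11  13
  3   0   0   2  11  11  13  13  13  13
  4   0  10  10  12  21  21  23  23  23

21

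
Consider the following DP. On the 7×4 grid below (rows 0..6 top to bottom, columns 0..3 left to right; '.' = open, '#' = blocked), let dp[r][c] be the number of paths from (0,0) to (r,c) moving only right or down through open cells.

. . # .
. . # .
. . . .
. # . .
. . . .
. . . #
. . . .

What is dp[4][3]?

10

r\c   0   1   2   3
  0   1   1   0   0
  1   1   2   0   0
  2   1   3   3   3
  3   1   0   3   6
  4   1   1   4  10
  5   1   2   6   0
  6   1   3   9   9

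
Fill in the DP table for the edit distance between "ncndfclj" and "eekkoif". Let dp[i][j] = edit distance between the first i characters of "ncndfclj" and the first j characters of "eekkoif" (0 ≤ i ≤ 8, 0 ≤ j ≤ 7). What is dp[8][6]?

8

   ''  e  e  k  k  o  i  f
''  0  1  2  3  4  5  6  7
 n  1  1  2  3  4  5  6  7
 c  2  2  2  3  4  5  6  7
 n  3  3  3  3  4  5  6  7
 d  4  4  4  4  4  5  6  7
 f  5  5  5  5  5  5  6  6
 c  6  6  6  6  6  6  6  7
 l  7  7  7  7  7  7  7  7
 j  8  8  8  8  8  8  8  8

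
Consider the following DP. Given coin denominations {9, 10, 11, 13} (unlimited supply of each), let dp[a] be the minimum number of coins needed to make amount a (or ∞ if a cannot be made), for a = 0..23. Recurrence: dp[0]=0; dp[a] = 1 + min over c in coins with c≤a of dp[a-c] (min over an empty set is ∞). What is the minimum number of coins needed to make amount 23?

2

 a  0  1  2  3  4  5  6  7  8  9 10 11 12 13 14 15 16 17 18 19 20 21 22 23
dp  0  -  -  -  -  -  -  -  -  1  1  1  -  1  -  -  -  -  2  2  2  2  2  2
(- denotes ∞ / unreachable)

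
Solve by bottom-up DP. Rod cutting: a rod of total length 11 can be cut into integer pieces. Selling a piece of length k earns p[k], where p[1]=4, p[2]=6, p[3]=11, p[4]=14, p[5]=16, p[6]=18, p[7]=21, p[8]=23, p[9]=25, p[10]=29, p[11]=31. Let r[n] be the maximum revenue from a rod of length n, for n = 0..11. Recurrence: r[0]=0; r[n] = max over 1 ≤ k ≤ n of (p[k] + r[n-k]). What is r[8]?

32

   n    0    1    2    3    4    5    6    7    8    9   10   11
r[n]    0    4    8   12   16   20   24   28   32   36   40   44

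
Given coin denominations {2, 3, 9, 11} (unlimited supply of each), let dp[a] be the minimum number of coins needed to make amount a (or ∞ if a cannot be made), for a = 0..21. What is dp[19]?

4

 a  0  1  2  3  4  5  6  7  8  9 10 11 12 13 14 15 16 17 18 19 20 21
dp  0  -  1  1  2  2  2  3  3  1  4  1  2  2  2  3  3  3  2  4  2  3
(- denotes ∞ / unreachable)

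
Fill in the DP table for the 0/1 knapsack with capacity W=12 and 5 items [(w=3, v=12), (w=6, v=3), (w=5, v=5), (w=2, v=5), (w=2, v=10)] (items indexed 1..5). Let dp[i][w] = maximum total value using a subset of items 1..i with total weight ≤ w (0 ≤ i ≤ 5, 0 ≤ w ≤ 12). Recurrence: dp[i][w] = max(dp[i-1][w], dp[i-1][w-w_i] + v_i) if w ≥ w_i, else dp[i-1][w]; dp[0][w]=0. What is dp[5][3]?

i\w   0   1   2   3   4   5   6   7   8   9  10  11  12
  0   0   0   0   0   0   0   0   0   0   0   0   0   0
  1   0   0   0  12  12  12  12  12  12  12  12  12  12
  2   0   0   0  12  12  12  12  12  12  15  15  15  15
  3   0   0   0  12  12  12  12  12  17  17  17  17  17
  4   0   0   5  12  12  17  17  17  17  17  22  22  22
  5   0   0  10  12  15  22  22  27  27  27  27  27  32

12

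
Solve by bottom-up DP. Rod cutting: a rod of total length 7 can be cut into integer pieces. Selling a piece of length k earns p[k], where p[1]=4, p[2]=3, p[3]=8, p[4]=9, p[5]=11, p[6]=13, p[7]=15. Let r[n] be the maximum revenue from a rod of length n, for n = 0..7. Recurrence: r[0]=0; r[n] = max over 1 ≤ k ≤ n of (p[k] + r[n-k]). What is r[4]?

   n    0    1    2    3    4    5    6    7
r[n]    0    4    8   12   16   20   24   28

16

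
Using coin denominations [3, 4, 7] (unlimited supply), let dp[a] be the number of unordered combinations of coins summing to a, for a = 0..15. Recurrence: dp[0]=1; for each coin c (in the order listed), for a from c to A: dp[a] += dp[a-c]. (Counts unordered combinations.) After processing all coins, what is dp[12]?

2

after  coin     0     1     2     3     4     5     6     7     8     9    10    11    12    13    14    15
          3     1     0     0     1     0     0     1     0     0     1     0     0     1     0     0     1
          4     1     0     0     1     1     0     1     1     1     1     1     1     2     1     1     2
          7     1     0     0     1     1     0     1     2     1     1     2     2     2     2     3     3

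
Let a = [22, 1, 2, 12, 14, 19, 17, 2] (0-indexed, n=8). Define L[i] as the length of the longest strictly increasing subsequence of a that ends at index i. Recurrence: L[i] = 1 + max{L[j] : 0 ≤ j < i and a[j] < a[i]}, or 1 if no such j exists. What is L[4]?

4

   i    0    1    2    3    4    5    6    7
a[i]   22    1    2   12   14   19   17    2
L[i]    1    1    2    3    4    5    5    2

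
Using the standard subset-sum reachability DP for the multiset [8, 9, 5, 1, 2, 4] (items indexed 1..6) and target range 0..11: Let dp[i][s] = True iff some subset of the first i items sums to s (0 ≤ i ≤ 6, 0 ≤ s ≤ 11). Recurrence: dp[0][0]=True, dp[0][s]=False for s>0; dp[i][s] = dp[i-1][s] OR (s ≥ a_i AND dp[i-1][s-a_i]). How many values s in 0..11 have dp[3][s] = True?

i\s   0   1   2   3   4   5   6   7   8   9  10  11
  0   T   F   F   F   F   F   F   F   F   F   F   F
  1   T   F   F   F   F   F   F   F   T   F   F   F
  2   T   F   F   F   F   F   F   F   T   T   F   F
  3   T   F   F   F   F   T   F   F   T   T   F   F
  4   T   T   F   F   F   T   T   F   T   T   T   F
  5   T   T   T   T   F   T   T   T   T   T   T   T
  6   T   T   T   T   T   T   T   T   T   T   T   T

4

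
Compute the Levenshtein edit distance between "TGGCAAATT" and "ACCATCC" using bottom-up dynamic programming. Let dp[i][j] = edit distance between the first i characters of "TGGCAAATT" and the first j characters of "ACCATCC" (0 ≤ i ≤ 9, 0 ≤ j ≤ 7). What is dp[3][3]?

   ''  A  C  C  A  T  C  C
''  0  1  2  3  4  5  6  7
 T  1  1  2  3  4  4  5  6
 G  2  2  2  3  4  5  5  6
 G  3  3  3  3  4  5  6  6
 C  4  4  3  3  4  5  5  6
 A  5  4  4  4  3  4  5  6
 A  6  5  5  5  4  4  5  6
 A  7  6  6  6  5  5  5  6
 T  8  7  7  7  6  5  6  6
 T  9  8  8  8  7  6  6  7

3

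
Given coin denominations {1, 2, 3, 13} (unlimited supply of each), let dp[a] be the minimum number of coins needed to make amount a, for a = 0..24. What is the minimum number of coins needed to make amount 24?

 a  0  1  2  3  4  5  6  7  8  9 10 11 12 13 14 15 16 17 18 19 20 21 22 23 24
dp  0  1  1  1  2  2  2  3  3  3  4  4  4  1  2  2  2  3  3  3  4  4  4  5  5

5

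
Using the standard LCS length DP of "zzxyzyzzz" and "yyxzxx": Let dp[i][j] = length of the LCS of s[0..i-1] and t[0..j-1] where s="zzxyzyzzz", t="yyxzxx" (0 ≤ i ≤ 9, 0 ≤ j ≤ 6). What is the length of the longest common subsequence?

3

   ''  y  y  x  z  x  x
''  0  0  0  0  0  0  0
 z  0  0  0  0  1  1  1
 z  0  0  0  0  1  1  1
 x  0  0  0  1  1  2  2
 y  0  1  1  1  1  2  2
 z  0  1  1  1  2  2  2
 y  0  1  2  2  2  2  2
 z  0  1  2  2  3  3  3
 z  0  1  2  2  3  3  3
 z  0  1  2  2  3  3  3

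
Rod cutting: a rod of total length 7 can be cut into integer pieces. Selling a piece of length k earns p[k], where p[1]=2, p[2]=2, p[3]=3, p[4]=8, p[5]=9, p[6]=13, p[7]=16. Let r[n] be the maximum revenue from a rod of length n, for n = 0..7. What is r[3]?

   n    0    1    2    3    4    5    6    7
r[n]    0    2    4    6    8   10   13   16

6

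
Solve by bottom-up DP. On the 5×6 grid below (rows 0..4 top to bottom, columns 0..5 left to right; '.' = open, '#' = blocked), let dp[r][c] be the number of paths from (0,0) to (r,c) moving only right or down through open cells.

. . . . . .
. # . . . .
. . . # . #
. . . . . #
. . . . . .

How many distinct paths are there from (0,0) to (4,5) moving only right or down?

18

r\c   0   1   2   3   4   5
  0   1   1   1   1   1   1
  1   1   0   1   2   3   4
  2   1   1   2   0   3   0
  3   1   2   4   4   7   0
  4   1   3   7  11  18  18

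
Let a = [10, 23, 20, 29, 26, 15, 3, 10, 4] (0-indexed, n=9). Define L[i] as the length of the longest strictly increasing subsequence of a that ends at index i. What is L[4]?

   i    0    1    2    3    4    5    6    7    8
a[i]   10   23   20   29   26   15    3   10    4
L[i]    1    2    2    3    3    2    1    2    2

3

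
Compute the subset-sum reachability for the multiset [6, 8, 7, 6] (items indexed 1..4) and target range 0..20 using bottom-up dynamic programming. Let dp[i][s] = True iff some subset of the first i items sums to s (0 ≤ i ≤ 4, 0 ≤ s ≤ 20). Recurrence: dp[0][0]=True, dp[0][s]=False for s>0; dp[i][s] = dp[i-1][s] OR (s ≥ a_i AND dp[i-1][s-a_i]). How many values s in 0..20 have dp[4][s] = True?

i\s   0   1   2   3   4   5   6   7   8   9  10  11  12  13  14  15  16  17  18  19  20
  0   T   F   F   F   F   F   F   F   F   F   F   F   F   F   F   F   F   F   F   F   F
  1   T   F   F   F   F   F   T   F   F   F   F   F   F   F   F   F   F   F   F   F   F
  2   T   F   F   F   F   F   T   F   T   F   F   F   F   F   T   F   F   F   F   F   F
  3   T   F   F   F   F   F   T   T   T   F   F   F   F   T   T   T   F   F   F   F   F
  4   T   F   F   F   F   F   T   T   T   F   F   F   T   T   T   T   F   F   F   T   T

10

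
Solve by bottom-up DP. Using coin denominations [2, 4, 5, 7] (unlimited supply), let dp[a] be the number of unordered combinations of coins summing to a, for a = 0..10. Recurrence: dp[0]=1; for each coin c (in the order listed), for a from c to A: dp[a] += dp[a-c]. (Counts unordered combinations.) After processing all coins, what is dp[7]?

2

after  coin     0     1     2     3     4     5     6     7     8     9    10
          2     1     0     1     0     1     0     1     0     1     0     1
          4     1     0     1     0     2     0     2     0     3     0     3
          5     1     0     1     0     2     1     2     1     3     2     4
          7     1     0     1     0     2     1     2     2     3     3     4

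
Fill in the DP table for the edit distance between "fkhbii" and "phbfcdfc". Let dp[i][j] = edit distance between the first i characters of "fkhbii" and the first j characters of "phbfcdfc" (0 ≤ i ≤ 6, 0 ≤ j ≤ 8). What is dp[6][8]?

7

   ''  p  h  b  f  c  d  f  c
''  0  1  2  3  4  5  6  7  8
 f  1  1  2  3  3  4  5  6  7
 k  2  2  2  3  4  4  5  6  7
 h  3  3  2  3  4  5  5  6  7
 b  4  4  3  2  3  4  5  6  7
 i  5  5  4  3  3  4  5  6  7
 i  6  6  5  4  4  4  5  6  7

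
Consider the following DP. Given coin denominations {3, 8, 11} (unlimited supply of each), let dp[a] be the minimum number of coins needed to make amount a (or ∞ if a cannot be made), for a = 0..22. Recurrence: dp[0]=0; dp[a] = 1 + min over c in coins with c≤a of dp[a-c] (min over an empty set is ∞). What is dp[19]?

2

 a  0  1  2  3  4  5  6  7  8  9 10 11 12 13 14 15 16 17 18 19 20 21 22
dp  0  -  -  1  -  -  2  -  1  3  -  1  4  -  2  5  2  3  6  2  4  7  2
(- denotes ∞ / unreachable)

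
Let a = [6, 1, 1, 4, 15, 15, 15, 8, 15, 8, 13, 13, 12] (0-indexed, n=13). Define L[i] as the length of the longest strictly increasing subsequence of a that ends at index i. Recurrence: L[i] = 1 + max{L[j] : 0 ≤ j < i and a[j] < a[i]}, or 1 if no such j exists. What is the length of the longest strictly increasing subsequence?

   i    0    1    2    3    4    5    6    7    8    9   10   11   12
a[i]    6    1    1    4   15   15   15    8   15    8   13   13   12
L[i]    1    1    1    2    3    3    3    3    4    3    4    4    4

4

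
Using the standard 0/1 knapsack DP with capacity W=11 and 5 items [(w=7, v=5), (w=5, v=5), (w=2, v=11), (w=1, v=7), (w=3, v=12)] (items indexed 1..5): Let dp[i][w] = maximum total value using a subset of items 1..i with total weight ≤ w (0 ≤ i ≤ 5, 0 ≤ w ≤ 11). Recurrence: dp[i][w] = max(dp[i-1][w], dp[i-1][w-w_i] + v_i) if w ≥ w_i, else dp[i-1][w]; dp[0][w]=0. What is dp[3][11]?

i\w   0   1   2   3   4   5   6   7   8   9  10  11
  0   0   0   0   0   0   0   0   0   0   0   0   0
  1   0   0   0   0   0   0   0   5   5   5   5   5
  2   0   0   0   0   0   5   5   5   5   5   5   5
  3   0   0  11  11  11  11  11  16  16  16  16  16
  4   0   7  11  18  18  18  18  18  23  23  23  23
  5   0   7  11  18  19  23  30  30  30  30  30  35

16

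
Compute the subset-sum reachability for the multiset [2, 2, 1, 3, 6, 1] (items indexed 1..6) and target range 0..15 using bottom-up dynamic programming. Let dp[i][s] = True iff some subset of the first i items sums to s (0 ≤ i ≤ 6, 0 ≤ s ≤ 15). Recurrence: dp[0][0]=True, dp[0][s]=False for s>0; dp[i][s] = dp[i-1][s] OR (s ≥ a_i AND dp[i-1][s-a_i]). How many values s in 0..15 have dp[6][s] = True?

16

i\s   0   1   2   3   4   5   6   7   8   9  10  11  12  13  14  15
  0   T   F   F   F   F   F   F   F   F   F   F   F   F   F   F   F
  1   T   F   T   F   F   F   F   F   F   F   F   F   F   F   F   F
  2   T   F   T   F   T   F   F   F   F   F   F   F   F   F   F   F
  3   T   T   T   T   T   T   F   F   F   F   F   F   F   F   F   F
  4   T   T   T   T   T   T   T   T   T   F   F   F   F   F   F   F
  5   T   T   T   T   T   T   T   T   T   T   T   T   T   T   T   F
  6   T   T   T   T   T   T   T   T   T   T   T   T   T   T   T   T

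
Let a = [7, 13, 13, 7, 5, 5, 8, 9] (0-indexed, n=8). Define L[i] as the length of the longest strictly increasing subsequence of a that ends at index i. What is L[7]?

   i    0    1    2    3    4    5    6    7
a[i]    7   13   13    7    5    5    8    9
L[i]    1    2    2    1    1    1    2    3

3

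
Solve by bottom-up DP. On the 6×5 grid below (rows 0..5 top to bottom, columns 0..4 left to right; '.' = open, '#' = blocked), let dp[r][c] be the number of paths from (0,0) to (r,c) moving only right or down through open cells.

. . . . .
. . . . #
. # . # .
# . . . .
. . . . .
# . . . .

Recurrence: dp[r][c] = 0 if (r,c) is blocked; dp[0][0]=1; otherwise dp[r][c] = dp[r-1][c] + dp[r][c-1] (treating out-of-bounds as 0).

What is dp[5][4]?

18

r\c   0   1   2   3   4
  0   1   1   1   1   1
  1   1   2   3   4   0
  2   1   0   3   0   0
  3   0   0   3   3   3
  4   0   0   3   6   9
  5   0   0   3   9  18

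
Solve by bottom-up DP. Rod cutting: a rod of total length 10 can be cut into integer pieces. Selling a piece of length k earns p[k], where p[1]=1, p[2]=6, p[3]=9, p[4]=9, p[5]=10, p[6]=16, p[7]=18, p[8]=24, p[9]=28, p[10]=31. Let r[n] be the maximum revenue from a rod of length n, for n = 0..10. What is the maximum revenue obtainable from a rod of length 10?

31

   n    0    1    2    3    4    5    6    7    8    9   10
r[n]    0    1    6    9   12   15   18   21   24   28   31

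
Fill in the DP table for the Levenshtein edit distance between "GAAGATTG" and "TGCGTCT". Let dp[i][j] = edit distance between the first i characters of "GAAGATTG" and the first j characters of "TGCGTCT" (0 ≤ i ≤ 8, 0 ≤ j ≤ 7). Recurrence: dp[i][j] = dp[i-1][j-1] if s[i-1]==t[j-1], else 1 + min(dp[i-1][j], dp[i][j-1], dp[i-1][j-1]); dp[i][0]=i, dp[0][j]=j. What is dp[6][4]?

   ''  T  G  C  G  T  C  T
''  0  1  2  3  4  5  6  7
 G  1  1  1  2  3  4  5  6
 A  2  2  2  2  3  4  5  6
 A  3  3  3  3  3  4  5  6
 G  4  4  3  4  3  4  5  6
 A  5  5  4  4  4  4  5  6
 T  6  5  5  5  5  4  5  5
 T  7  6  6  6  6  5  5  5
 G  8  7  6  7  6  6  6  6

5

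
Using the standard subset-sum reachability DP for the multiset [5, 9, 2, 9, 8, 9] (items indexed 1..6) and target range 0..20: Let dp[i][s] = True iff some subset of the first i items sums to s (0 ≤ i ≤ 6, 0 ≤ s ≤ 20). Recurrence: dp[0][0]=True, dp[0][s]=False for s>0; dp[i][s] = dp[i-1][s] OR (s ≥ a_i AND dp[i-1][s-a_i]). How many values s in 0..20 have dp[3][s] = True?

8

i\s   0   1   2   3   4   5   6   7   8   9  10  11  12  13  14  15  16  17  18  19  20
  0   T   F   F   F   F   F   F   F   F   F   F   F   F   F   F   F   F   F   F   F   F
  1   T   F   F   F   F   T   F   F   F   F   F   F   F   F   F   F   F   F   F   F   F
  2   T   F   F   F   F   T   F   F   F   T   F   F   F   F   T   F   F   F   F   F   F
  3   T   F   T   F   F   T   F   T   F   T   F   T   F   F   T   F   T   F   F   F   F
  4   T   F   T   F   F   T   F   T   F   T   F   T   F   F   T   F   T   F   T   F   T
  5   T   F   T   F   F   T   F   T   T   T   T   T   F   T   T   T   T   T   T   T   T
  6   T   F   T   F   F   T   F   T   T   T   T   T   F   T   T   T   T   T   T   T   T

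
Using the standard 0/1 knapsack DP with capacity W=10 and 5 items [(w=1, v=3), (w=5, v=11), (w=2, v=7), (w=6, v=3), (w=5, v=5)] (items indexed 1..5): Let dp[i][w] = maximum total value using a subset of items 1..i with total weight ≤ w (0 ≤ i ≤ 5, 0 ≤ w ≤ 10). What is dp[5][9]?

i\w   0   1   2   3   4   5   6   7   8   9  10
  0   0   0   0   0   0   0   0   0   0   0   0
  1   0   3   3   3   3   3   3   3   3   3   3
  2   0   3   3   3   3  11  14  14  14  14  14
  3   0   3   7  10  10  11  14  18  21  21  21
  4   0   3   7  10  10  11  14  18  21  21  21
  5   0   3   7  10  10  11  14  18  21  21  21

21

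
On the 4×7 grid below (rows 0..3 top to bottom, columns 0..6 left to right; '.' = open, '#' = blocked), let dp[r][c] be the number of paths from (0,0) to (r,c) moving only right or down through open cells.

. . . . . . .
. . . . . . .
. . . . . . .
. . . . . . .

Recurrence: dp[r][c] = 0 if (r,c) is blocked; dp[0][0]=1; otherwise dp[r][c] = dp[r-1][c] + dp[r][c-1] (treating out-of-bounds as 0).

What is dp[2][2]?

6

r\c   0   1   2   3   4   5   6
  0   1   1   1   1   1   1   1
  1   1   2   3   4   5   6   7
  2   1   3   6  10  15  21  28
  3   1   4  10  20  35  56  84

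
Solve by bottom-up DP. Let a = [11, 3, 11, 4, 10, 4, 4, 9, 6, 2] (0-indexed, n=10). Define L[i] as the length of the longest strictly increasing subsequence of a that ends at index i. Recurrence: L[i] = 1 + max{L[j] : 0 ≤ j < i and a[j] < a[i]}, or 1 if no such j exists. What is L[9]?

   i    0    1    2    3    4    5    6    7    8    9
a[i]   11    3   11    4   10    4    4    9    6    2
L[i]    1    1    2    2    3    2    2    3    3    1

1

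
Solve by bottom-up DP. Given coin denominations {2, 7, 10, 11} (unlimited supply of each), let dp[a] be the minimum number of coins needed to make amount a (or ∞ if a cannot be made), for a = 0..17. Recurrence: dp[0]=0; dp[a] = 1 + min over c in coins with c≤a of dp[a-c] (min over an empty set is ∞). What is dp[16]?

3

 a  0  1  2  3  4  5  6  7  8  9 10 11 12 13 14 15 16 17
dp  0  -  1  -  2  -  3  1  4  2  1  1  2  2  2  3  3  2
(- denotes ∞ / unreachable)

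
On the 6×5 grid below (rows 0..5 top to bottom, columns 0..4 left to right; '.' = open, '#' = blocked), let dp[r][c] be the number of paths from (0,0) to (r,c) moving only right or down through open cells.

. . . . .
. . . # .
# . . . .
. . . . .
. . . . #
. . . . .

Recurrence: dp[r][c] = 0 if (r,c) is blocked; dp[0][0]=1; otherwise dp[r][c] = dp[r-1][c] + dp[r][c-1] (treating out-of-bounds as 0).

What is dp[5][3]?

r\c   0   1   2   3   4
  0   1   1   1   1   1
  1   1   2   3   0   1
  2   0   2   5   5   6
  3   0   2   7  12  18
  4   0   2   9  21   0
  5   0   2  11  32  32

32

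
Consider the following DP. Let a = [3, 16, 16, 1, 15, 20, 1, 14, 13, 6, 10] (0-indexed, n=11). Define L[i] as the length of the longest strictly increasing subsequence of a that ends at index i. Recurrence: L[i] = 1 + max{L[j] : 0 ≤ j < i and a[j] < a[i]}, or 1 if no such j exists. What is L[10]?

3

   i    0    1    2    3    4    5    6    7    8    9   10
a[i]    3   16   16    1   15   20    1   14   13    6   10
L[i]    1    2    2    1    2    3    1    2    2    2    3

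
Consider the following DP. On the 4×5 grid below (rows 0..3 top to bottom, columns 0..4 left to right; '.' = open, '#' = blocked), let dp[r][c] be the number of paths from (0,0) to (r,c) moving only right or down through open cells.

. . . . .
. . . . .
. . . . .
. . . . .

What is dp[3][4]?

r\c   0   1   2   3   4
  0   1   1   1   1   1
  1   1   2   3   4   5
  2   1   3   6  10  15
  3   1   4  10  20  35

35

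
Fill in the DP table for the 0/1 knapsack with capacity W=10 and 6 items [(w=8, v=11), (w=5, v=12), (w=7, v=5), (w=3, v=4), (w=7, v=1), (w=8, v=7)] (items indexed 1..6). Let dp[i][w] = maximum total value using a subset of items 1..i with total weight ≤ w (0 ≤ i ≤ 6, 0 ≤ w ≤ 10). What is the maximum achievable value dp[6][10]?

i\w   0   1   2   3   4   5   6   7   8   9  10
  0   0   0   0   0   0   0   0   0   0   0   0
  1   0   0   0   0   0   0   0   0  11  11  11
  2   0   0   0   0   0  12  12  12  12  12  12
  3   0   0   0   0   0  12  12  12  12  12  12
  4   0   0   0   4   4  12  12  12  16  16  16
  5   0   0   0   4   4  12  12  12  16  16  16
  6   0   0   0   4   4  12  12  12  16  16  16

16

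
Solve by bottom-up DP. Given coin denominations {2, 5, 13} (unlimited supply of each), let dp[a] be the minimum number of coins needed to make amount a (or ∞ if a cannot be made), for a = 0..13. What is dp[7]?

 a  0  1  2  3  4  5  6  7  8  9 10 11 12 13
dp  0  -  1  -  2  1  3  2  4  3  2  4  3  1
(- denotes ∞ / unreachable)

2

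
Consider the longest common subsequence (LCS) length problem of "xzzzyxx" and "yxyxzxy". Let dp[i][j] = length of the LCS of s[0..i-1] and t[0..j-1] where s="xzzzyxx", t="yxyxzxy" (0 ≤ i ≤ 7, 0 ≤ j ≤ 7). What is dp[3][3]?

   ''  y  x  y  x  z  x  y
''  0  0  0  0  0  0  0  0
 x  0  0  1  1  1  1  1  1
 z  0  0  1  1  1  2  2  2
 z  0  0  1  1  1  2  2  2
 z  0  0  1  1  1  2  2  2
 y  0  1  1  2  2  2  2  3
 x  0  1  2  2  3  3  3  3
 x  0  1  2  2  3  3  4  4

1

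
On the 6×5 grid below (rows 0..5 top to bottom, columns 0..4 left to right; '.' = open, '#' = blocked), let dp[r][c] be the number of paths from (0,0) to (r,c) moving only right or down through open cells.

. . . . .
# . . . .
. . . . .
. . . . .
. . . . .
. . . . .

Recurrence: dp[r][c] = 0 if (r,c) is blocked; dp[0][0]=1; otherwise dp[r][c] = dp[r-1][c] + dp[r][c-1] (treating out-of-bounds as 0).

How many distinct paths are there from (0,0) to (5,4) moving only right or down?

56

r\c   0   1   2   3   4
  0   1   1   1   1   1
  1   0   1   2   3   4
  2   0   1   3   6  10
  3   0   1   4  10  20
  4   0   1   5  15  35
  5   0   1   6  21  56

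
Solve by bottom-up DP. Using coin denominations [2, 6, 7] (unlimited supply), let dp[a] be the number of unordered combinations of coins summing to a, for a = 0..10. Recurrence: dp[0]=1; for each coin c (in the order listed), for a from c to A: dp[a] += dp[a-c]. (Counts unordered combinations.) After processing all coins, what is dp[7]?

after  coin     0     1     2     3     4     5     6     7     8     9    10
          2     1     0     1     0     1     0     1     0     1     0     1
          6     1     0     1     0     1     0     2     0     2     0     2
          7     1     0     1     0     1     0     2     1     2     1     2

1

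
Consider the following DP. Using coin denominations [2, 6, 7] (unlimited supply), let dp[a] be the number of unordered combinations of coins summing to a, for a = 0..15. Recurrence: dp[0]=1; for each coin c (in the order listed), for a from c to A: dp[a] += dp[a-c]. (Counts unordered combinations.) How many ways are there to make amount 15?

2

after  coin     0     1     2     3     4     5     6     7     8     9    10    11    12    13    14    15
          2     1     0     1     0     1     0     1     0     1     0     1     0     1     0     1     0
          6     1     0     1     0     1     0     2     0     2     0     2     0     3     0     3     0
          7     1     0     1     0     1     0     2     1     2     1     2     1     3     2     4     2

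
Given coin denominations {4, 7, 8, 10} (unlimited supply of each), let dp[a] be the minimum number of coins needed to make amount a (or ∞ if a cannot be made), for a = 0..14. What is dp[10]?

 a  0  1  2  3  4  5  6  7  8  9 10 11 12 13 14
dp  0  -  -  -  1  -  -  1  1  -  1  2  2  -  2
(- denotes ∞ / unreachable)

1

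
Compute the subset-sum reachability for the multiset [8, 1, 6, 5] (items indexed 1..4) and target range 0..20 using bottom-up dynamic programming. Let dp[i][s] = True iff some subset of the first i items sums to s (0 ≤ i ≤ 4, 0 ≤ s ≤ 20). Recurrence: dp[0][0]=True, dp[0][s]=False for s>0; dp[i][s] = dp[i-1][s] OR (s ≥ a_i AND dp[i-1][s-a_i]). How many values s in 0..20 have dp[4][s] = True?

i\s   0   1   2   3   4   5   6   7   8   9  10  11  12  13  14  15  16  17  18  19  20
  0   T   F   F   F   F   F   F   F   F   F   F   F   F   F   F   F   F   F   F   F   F
  1   T   F   F   F   F   F   F   F   T   F   F   F   F   F   F   F   F   F   F   F   F
  2   T   T   F   F   F   F   F   F   T   T   F   F   F   F   F   F   F   F   F   F   F
  3   T   T   F   F   F   F   T   T   T   T   F   F   F   F   T   T   F   F   F   F   F
  4   T   T   F   F   F   T   T   T   T   T   F   T   T   T   T   T   F   F   F   T   T

14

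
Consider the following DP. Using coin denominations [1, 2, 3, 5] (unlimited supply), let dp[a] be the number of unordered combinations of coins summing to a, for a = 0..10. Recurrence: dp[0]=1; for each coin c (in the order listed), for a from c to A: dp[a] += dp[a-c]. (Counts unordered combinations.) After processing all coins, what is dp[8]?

after  coin     0     1     2     3     4     5     6     7     8     9    10
          1     1     1     1     1     1     1     1     1     1     1     1
          2     1     1     2     2     3     3     4     4     5     5     6
          3     1     1     2     3     4     5     7     8    10    12    14
          5     1     1     2     3     4     6     8    10    13    16    20

13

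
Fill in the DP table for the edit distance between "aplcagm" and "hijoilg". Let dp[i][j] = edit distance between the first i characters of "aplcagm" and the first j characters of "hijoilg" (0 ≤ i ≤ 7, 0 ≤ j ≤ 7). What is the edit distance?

   ''  h  i  j  o  i  l  g
''  0  1  2  3  4  5  6  7
 a  1  1  2  3  4  5  6  7
 p  2  2  2  3  4  5  6  7
 l  3  3  3  3  4  5  5  6
 c  4  4  4  4  4  5  6  6
 a  5  5  5  5  5  5  6  7
 g  6  6  6  6  6  6  6  6
 m  7  7  7  7  7  7  7  7

7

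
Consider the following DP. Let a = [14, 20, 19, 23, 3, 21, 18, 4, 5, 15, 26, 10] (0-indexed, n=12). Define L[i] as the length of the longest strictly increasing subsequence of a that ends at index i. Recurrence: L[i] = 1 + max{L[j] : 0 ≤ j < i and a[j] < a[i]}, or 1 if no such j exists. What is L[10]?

   i    0    1    2    3    4    5    6    7    8    9   10   11
a[i]   14   20   19   23    3   21   18    4    5   15   26   10
L[i]    1    2    2    3    1    3    2    2    3    4    5    4

5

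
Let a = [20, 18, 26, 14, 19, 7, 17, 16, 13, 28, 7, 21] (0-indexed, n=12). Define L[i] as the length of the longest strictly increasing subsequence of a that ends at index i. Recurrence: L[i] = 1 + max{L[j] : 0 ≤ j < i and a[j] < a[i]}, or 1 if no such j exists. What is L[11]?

3

   i    0    1    2    3    4    5    6    7    8    9   10   11
a[i]   20   18   26   14   19    7   17   16   13   28    7   21
L[i]    1    1    2    1    2    1    2    2    2    3    1    3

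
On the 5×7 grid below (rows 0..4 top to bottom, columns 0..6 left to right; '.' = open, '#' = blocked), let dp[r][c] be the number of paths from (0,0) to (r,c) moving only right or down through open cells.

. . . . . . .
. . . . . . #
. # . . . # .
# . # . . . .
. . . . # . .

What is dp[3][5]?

r\c   0   1   2   3   4   5   6
  0   1   1   1   1   1   1   1
  1   1   2   3   4   5   6   0
  2   1   0   3   7  12   0   0
  3   0   0   0   7  19  19  19
  4   0   0   0   7   0  19  38

19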